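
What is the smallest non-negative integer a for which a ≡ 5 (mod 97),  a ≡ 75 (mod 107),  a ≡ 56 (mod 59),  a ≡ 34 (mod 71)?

21141349

From a ≡ 5 (mod 97) write a = 5 + 97t. Substituting into a ≡ 75 (mod 107) gives 97t ≡ 70 (mod 107), and since 97⁻¹ ≡ 32 (mod 107), t ≡ 100. Hence a ≡ 5 + 97·100 = 9705 (mod 10379).
From a ≡ 9705 (mod 10379) write a = 9705 + 10379t. Substituting into a ≡ 56 (mod 59) gives 10379t ≡ 27 (mod 59), and since 54⁻¹ ≡ 47 (mod 59), t ≡ 30. Hence a ≡ 9705 + 10379·30 = 321075 (mod 612361).
From a ≡ 321075 (mod 612361) write a = 321075 + 612361t. Substituting into a ≡ 34 (mod 71) gives 612361t ≡ 21 (mod 71), and since 57⁻¹ ≡ 5 (mod 71), t ≡ 34. Hence a ≡ 321075 + 612361·34 = 21141349 (mod 43477631).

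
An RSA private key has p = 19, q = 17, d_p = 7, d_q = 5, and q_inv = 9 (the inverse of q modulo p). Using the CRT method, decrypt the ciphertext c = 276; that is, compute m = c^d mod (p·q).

m₁ = c^(d_p) mod p: c ≡ 10 (mod 19), and 10^7 mod 19 = 15.
m₂ = c^(d_q) mod q: c ≡ 4 (mod 17), and 4^5 mod 17 = 4.
h = q_inv·(m₁ − m₂) mod p = 9·(15 − 4) mod 19 = 4.
m = m₂ + h·q = 4 + 4·17 = 72.

72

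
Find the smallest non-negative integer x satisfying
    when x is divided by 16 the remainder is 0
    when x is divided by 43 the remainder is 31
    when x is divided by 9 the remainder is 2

The moduli are pairwise coprime; N = 16·43·9 = 6192.
N/16 = 387; 387 ≡ 3 (mod 16); 3·11 ≡ 1, so inverse 11.
N/43 = 144; 144 ≡ 15 (mod 43); 15·23 ≡ 1, so inverse 23.
N/9 = 688; 688 ≡ 4 (mod 9); 4·7 ≡ 1, so inverse 7.
x ≡ 0·387·11 + 31·144·23 + 2·688·7 = 112304.
112304 mod 6192 = 848.

848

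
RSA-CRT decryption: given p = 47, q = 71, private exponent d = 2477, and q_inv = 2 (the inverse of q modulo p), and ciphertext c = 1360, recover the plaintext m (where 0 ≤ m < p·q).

d_p = d mod (p−1) = 2477 mod 46 = 39; d_q = d mod (q−1) = 27.
m₁ = c^(d_p) mod p: c ≡ 44 (mod 47), and 44^39 mod 47 = 15.
m₂ = c^(d_q) mod q: c ≡ 11 (mod 71), and 11^27 mod 71 = 65.
h = q_inv·(m₁ − m₂) mod p = 2·(15 − 65) mod 47 = 41.
m = m₂ + h·q = 65 + 41·71 = 2976.

2976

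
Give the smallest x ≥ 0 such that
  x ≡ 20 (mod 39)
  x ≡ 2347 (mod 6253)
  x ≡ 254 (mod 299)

289985

Combine the congruences pairwise.
gcd(39, 6253) = 13 and 13 | (2347 − 20), so the pair is consistent; merging gives x ≡ 8600 (mod 18759), where 18759 = lcm(39, 6253).
gcd(18759, 299) = 13 and 13 | (254 − 8600), so the pair is consistent; merging gives x ≡ 289985 (mod 431457), where 431457 = lcm(18759, 299).
The solution is unique modulo lcm(39, 6253, 299) = 431457.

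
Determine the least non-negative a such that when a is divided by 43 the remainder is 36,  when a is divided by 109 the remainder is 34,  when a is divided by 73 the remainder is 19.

3304

Combine the congruences pairwise.
From a ≡ 36 (mod 43) write a = 36 + 43t. Substituting into a ≡ 34 (mod 109) gives 43t ≡ 107 (mod 109), and since 43⁻¹ ≡ 71 (mod 109), t ≡ 76. Hence a ≡ 36 + 43·76 = 3304 (mod 4687).
From a ≡ 3304 (mod 4687) write a = 3304 + 4687t. Substituting into a ≡ 19 (mod 73) gives 4687t ≡ 0 (mod 73), and since 15⁻¹ ≡ 39 (mod 73), t ≡ 0. Hence a ≡ 3304 + 4687·0 = 3304 (mod 342151).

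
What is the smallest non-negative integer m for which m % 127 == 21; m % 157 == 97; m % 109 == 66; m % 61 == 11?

39238322

The moduli are pairwise coprime; N = 127·157·109·61 = 132574411.
N/127 = 1043893; 1043893 ≡ 80 (mod 127); 80·27 ≡ 1, so inverse 27.
N/157 = 844423; 844423 ≡ 77 (mod 157); 77·104 ≡ 1, so inverse 104.
N/109 = 1216279; 1216279 ≡ 57 (mod 109); 57·44 ≡ 1, so inverse 44.
N/61 = 2173351; 2173351 ≡ 43 (mod 61); 43·44 ≡ 1, so inverse 44.
m ≡ 21·1043893·27 + 97·844423·104 + 66·1216279·44 + 11·2173351·44 = 13694402655.
13694402655 mod 132574411 = 39238322.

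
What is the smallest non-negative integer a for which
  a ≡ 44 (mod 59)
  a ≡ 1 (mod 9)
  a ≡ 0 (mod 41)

The moduli are pairwise coprime; N = 59·9·41 = 21771.
N/59 = 369; 369 ≡ 15 (mod 59); 15·4 ≡ 1, so inverse 4.
N/9 = 2419; 2419 ≡ 7 (mod 9); 7·4 ≡ 1, so inverse 4.
N/41 = 531; 531 ≡ 39 (mod 41); 39·20 ≡ 1, so inverse 20.
a ≡ 44·369·4 + 1·2419·4 + 0·531·20 = 74620.
74620 mod 21771 = 9307.

9307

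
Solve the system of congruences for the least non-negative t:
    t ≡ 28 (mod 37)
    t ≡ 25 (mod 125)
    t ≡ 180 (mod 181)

248150

The moduli are pairwise coprime; N = 37·125·181 = 837125.
N/37 = 22625; 22625 ≡ 18 (mod 37); 18·35 ≡ 1, so inverse 35.
N/125 = 6697; 6697 ≡ 72 (mod 125); 72·33 ≡ 1, so inverse 33.
N/181 = 4625; 4625 ≡ 100 (mod 181); 100·143 ≡ 1, so inverse 143.
t ≡ 28·22625·35 + 25·6697·33 + 180·4625·143 = 146745025.
146745025 mod 837125 = 248150.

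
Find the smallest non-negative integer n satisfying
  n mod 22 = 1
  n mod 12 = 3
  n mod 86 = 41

gcd(22, 12) = 2 and 2 | (3 − 1), so the pair is consistent; merging gives n ≡ 111 (mod 132), where 132 = lcm(22, 12).
gcd(132, 86) = 2 and 2 | (41 − 111), so the pair is consistent; merging gives n ≡ 4599 (mod 5676), where 5676 = lcm(132, 86).
The solution is unique modulo lcm(22, 12, 86) = 5676.

4599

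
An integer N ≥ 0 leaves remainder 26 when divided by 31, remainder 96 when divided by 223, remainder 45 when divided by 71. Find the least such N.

The moduli are pairwise coprime; M = 31·223·71 = 490823.
M/31 = 15833; 15833 ≡ 23 (mod 31); 23·27 ≡ 1, so inverse 27.
M/223 = 2201; 2201 ≡ 194 (mod 223); 194·123 ≡ 1, so inverse 123.
M/71 = 6913; 6913 ≡ 26 (mod 71); 26·41 ≡ 1, so inverse 41.
N ≡ 26·15833·27 + 96·2201·123 + 45·6913·41 = 49858659.
49858659 mod 490823 = 285536.

285536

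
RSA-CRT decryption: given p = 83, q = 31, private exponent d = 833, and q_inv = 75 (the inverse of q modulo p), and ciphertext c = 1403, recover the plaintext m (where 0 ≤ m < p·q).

d_p = d mod (p−1) = 833 mod 82 = 13; d_q = d mod (q−1) = 23.
m₁ = c^(d_p) mod p: c ≡ 75 (mod 83), and 75^13 mod 83 = 21.
m₂ = c^(d_q) mod q: c ≡ 8 (mod 31), and 8^23 mod 31 = 16.
h = q_inv·(m₁ − m₂) mod p = 75·(21 − 16) mod 83 = 43.
m = m₂ + h·q = 16 + 43·31 = 1349.

1349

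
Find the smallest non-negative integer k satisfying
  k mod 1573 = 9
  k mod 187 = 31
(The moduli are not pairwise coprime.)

Combine the congruences pairwise.
gcd(1573, 187) = 11 and 11 | (31 − 9), so the pair is consistent; merging gives k ≡ 15739 (mod 26741), where 26741 = lcm(1573, 187).
The solution is unique modulo lcm(1573, 187) = 26741.

15739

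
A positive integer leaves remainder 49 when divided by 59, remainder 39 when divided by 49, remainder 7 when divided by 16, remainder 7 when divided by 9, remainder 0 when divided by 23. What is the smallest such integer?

The moduli are pairwise coprime; N = 59·49·16·9·23 = 9574992.
N/59 = 162288; 162288 ≡ 38 (mod 59); 38·14 ≡ 1, so inverse 14.
N/49 = 195408; 195408 ≡ 45 (mod 49); 45·12 ≡ 1, so inverse 12.
N/16 = 598437; 598437 ≡ 5 (mod 16); 5·13 ≡ 1, so inverse 13.
N/9 = 1063888; 1063888 ≡ 7 (mod 9); 7·4 ≡ 1, so inverse 4.
N/23 = 416304; 416304 ≡ 4 (mod 23); 4·6 ≡ 1, so inverse 6.
a ≡ 49·162288·14 + 39·195408·12 + 7·598437·13 + 7·1063888·4 + 0·416304·6 = 287027143.
287027143 mod 9574992 = 9352375.

9352375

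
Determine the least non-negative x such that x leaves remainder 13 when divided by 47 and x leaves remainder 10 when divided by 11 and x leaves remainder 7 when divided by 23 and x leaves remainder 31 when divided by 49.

266738

The moduli are pairwise coprime; N = 47·11·23·49 = 582659.
N/47 = 12397; 12397 ≡ 36 (mod 47); 36·17 ≡ 1, so inverse 17.
N/11 = 52969; 52969 ≡ 4 (mod 11); 4·3 ≡ 1, so inverse 3.
N/23 = 25333; 25333 ≡ 10 (mod 23); 10·7 ≡ 1, so inverse 7.
N/49 = 11891; 11891 ≡ 33 (mod 49); 33·3 ≡ 1, so inverse 3.
x ≡ 13·12397·17 + 10·52969·3 + 7·25333·7 + 31·11891·3 = 6675987.
6675987 mod 582659 = 266738.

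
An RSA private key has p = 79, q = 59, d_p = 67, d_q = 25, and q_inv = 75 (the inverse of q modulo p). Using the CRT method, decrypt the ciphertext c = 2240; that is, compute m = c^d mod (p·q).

2113

m₁ = c^(d_p) mod p: c ≡ 28 (mod 79), and 28^67 mod 79 = 59.
m₂ = c^(d_q) mod q: c ≡ 57 (mod 59), and 57^25 mod 59 = 48.
h = q_inv·(m₁ − m₂) mod p = 75·(59 − 48) mod 79 = 35.
m = m₂ + h·q = 48 + 35·59 = 2113.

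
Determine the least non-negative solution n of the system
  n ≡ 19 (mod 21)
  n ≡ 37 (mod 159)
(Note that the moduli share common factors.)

gcd(21, 159) = 3 and 3 | (37 − 19), so the pair is consistent; merging gives n ≡ 355 (mod 1113), where 1113 = lcm(21, 159).
The solution is unique modulo lcm(21, 159) = 1113.

355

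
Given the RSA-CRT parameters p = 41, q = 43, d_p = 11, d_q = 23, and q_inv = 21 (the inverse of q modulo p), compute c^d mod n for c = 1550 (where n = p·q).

m₁ = c^(d_p) mod p: c ≡ 33 (mod 41), and 33^11 mod 41 = 8.
m₂ = c^(d_q) mod q: c ≡ 2 (mod 43), and 2^23 mod 43 = 39.
h = q_inv·(m₁ − m₂) mod p = 21·(8 − 39) mod 41 = 5.
m = m₂ + h·q = 39 + 5·43 = 254.

254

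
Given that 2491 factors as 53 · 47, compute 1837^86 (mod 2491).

Mod 53: 1837 ≡ 35; by Fermat, exponent reduces to 86 mod 52 = 34; 35^34 ≡ 29 (mod 53).
Mod 47: 1837 ≡ 4; by Fermat, exponent reduces to 86 mod 46 = 40; 4^40 ≡ 27 (mod 47).
Combine by CRT: x ≡ 29 (mod 53), x ≡ 27 (mod 47) ⇒ x ≡ 1672 (mod 2491).

1672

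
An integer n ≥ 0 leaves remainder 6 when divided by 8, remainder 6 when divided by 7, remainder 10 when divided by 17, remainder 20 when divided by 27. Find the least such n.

21566

The moduli are pairwise coprime; M = 8·7·17·27 = 25704.
M/8 = 3213; 3213 ≡ 5 (mod 8); 5·5 ≡ 1, so inverse 5.
M/7 = 3672; 3672 ≡ 4 (mod 7); 4·2 ≡ 1, so inverse 2.
M/17 = 1512; 1512 ≡ 16 (mod 17); 16·16 ≡ 1, so inverse 16.
M/27 = 952; 952 ≡ 7 (mod 27); 7·4 ≡ 1, so inverse 4.
n ≡ 6·3213·5 + 6·3672·2 + 10·1512·16 + 20·952·4 = 458534.
458534 mod 25704 = 21566.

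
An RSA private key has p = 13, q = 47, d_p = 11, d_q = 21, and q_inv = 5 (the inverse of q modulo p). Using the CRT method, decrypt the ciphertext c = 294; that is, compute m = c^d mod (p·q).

486

m₁ = c^(d_p) mod p: c ≡ 8 (mod 13), and 8^11 mod 13 = 5.
m₂ = c^(d_q) mod q: c ≡ 12 (mod 47), and 12^21 mod 47 = 16.
h = q_inv·(m₁ − m₂) mod p = 5·(5 − 16) mod 13 = 10.
m = m₂ + h·q = 16 + 10·47 = 486.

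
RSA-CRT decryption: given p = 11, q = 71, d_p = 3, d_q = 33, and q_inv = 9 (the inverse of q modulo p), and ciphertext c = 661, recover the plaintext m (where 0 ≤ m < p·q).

650

m₁ = c^(d_p) mod p: c ≡ 1 (mod 11), and 1^3 mod 11 = 1.
m₂ = c^(d_q) mod q: c ≡ 22 (mod 71), and 22^33 mod 71 = 11.
h = q_inv·(m₁ − m₂) mod p = 9·(1 − 11) mod 11 = 9.
m = m₂ + h·q = 11 + 9·71 = 650.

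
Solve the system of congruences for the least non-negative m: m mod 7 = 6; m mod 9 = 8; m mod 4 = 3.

From m ≡ 6 (mod 7) write m = 6 + 7t. Substituting into m ≡ 8 (mod 9) gives 7t ≡ 2 (mod 9), and since 7⁻¹ ≡ 4 (mod 9), t ≡ 8. Hence m ≡ 6 + 7·8 = 62 (mod 63).
From m ≡ 62 (mod 63) write m = 62 + 63t. Substituting into m ≡ 3 (mod 4) gives 63t ≡ 1 (mod 4), and since 3⁻¹ ≡ 3 (mod 4), t ≡ 3. Hence m ≡ 62 + 63·3 = 251 (mod 252).

251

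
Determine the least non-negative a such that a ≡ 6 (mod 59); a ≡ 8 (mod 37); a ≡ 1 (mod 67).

32161

The moduli are pairwise coprime; N = 59·37·67 = 146261.
N/59 = 2479; 2479 ≡ 1 (mod 59), inverse 1.
N/37 = 3953; 3953 ≡ 31 (mod 37); 31·6 ≡ 1, so inverse 6.
N/67 = 2183; 2183 ≡ 39 (mod 67); 39·55 ≡ 1, so inverse 55.
a ≡ 6·2479·1 + 8·3953·6 + 1·2183·55 = 324683.
324683 mod 146261 = 32161.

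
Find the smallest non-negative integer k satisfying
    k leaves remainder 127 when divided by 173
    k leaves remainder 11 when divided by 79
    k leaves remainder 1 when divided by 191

The moduli are pairwise coprime; N = 173·79·191 = 2610397.
N/173 = 15089; 15089 ≡ 38 (mod 173); 38·41 ≡ 1, so inverse 41.
N/79 = 33043; 33043 ≡ 21 (mod 79); 21·64 ≡ 1, so inverse 64.
N/191 = 13667; 13667 ≡ 106 (mod 191); 106·182 ≡ 1, so inverse 182.
k ≡ 127·15089·41 + 11·33043·64 + 1·13667·182 = 104318089.
104318089 mod 2610397 = 2512606.

2512606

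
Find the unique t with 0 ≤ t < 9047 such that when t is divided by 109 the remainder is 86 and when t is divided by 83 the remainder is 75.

Combine the congruences pairwise.
From t ≡ 86 (mod 109) write t = 86 + 109s. Substituting into t ≡ 75 (mod 83) gives 109s ≡ 72 (mod 83), and since 26⁻¹ ≡ 16 (mod 83), s ≡ 73. Hence t ≡ 86 + 109·73 = 8043 (mod 9047).

8043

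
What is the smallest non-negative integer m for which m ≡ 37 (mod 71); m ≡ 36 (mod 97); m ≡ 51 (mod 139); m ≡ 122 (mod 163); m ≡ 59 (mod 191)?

10322714816

Combine the congruences pairwise.
From m ≡ 37 (mod 71) write m = 37 + 71t. Substituting into m ≡ 36 (mod 97) gives 71t ≡ 96 (mod 97), and since 71⁻¹ ≡ 41 (mod 97), t ≡ 56. Hence m ≡ 37 + 71·56 = 4013 (mod 6887).
From m ≡ 4013 (mod 6887) write m = 4013 + 6887t. Substituting into m ≡ 51 (mod 139) gives 6887t ≡ 69 (mod 139), and since 76⁻¹ ≡ 75 (mod 139), t ≡ 32. Hence m ≡ 4013 + 6887·32 = 224397 (mod 957293).
From m ≡ 224397 (mod 957293) write m = 224397 + 957293t. Substituting into m ≡ 122 (mod 163) gives 957293t ≡ 13 (mod 163), and since 157⁻¹ ≡ 27 (mod 163), t ≡ 25. Hence m ≡ 224397 + 957293·25 = 24156722 (mod 156038759).
From m ≡ 24156722 (mod 156038759) write m = 24156722 + 156038759t. Substituting into m ≡ 59 (mod 191) gives 156038759t ≡ 62 (mod 191), and since 163⁻¹ ≡ 75 (mod 191), t ≡ 66. Hence m ≡ 24156722 + 156038759·66 = 10322714816 (mod 29803402969).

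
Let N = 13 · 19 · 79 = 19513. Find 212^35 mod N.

Mod 13: 212 ≡ 4; by Fermat, exponent reduces to 35 mod 12 = 11; 4^11 ≡ 10 (mod 13).
Mod 19: 212 ≡ 3; by Fermat, exponent reduces to 35 mod 18 = 17; 3^17 ≡ 13 (mod 19).
Mod 79: 212 ≡ 54; 54^35 ≡ 29 (mod 79).
Combine by CRT: x ≡ 10 (mod 13), x ≡ 13 (mod 19), x ≡ 29 (mod 79) ⇒ x ≡ 1609 (mod 19513).

1609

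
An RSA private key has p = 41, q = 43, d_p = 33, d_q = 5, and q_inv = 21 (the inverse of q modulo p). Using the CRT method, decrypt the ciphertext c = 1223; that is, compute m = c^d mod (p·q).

m₁ = c^(d_p) mod p: c ≡ 34 (mod 41), and 34^33 mod 41 = 12.
m₂ = c^(d_q) mod q: c ≡ 19 (mod 43), and 19^5 mod 43 = 30.
h = q_inv·(m₁ − m₂) mod p = 21·(12 − 30) mod 41 = 32.
m = m₂ + h·q = 30 + 32·43 = 1406.

1406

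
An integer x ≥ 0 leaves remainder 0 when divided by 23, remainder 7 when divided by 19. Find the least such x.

Combine the congruences pairwise.
From x ≡ 0 (mod 23) write x = 0 + 23t. Substituting into x ≡ 7 (mod 19) gives 23t ≡ 7 (mod 19), and since 4⁻¹ ≡ 5 (mod 19), t ≡ 16. Hence x ≡ 0 + 23·16 = 368 (mod 437).

368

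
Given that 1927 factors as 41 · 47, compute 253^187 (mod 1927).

803

Mod 41: 253 ≡ 7; by Fermat, exponent reduces to 187 mod 40 = 27; 7^27 ≡ 24 (mod 41).
Mod 47: 253 ≡ 18; by Fermat, exponent reduces to 187 mod 46 = 3; 18^3 ≡ 4 (mod 47).
Combine by CRT: x ≡ 24 (mod 41), x ≡ 4 (mod 47) ⇒ x ≡ 803 (mod 1927).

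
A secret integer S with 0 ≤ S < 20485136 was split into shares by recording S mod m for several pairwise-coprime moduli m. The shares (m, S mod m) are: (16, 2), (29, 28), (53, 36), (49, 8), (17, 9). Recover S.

The moduli are pairwise coprime; N = 16·29·53·49·17 = 20485136.
N/16 = 1280321; 1280321 ≡ 1 (mod 16), inverse 1.
N/29 = 706384; 706384 ≡ 2 (mod 29); 2·15 ≡ 1, so inverse 15.
N/53 = 386512; 386512 ≡ 36 (mod 53); 36·28 ≡ 1, so inverse 28.
N/49 = 418064; 418064 ≡ 45 (mod 49); 45·12 ≡ 1, so inverse 12.
N/17 = 1205008; 1205008 ≡ 14 (mod 17); 14·11 ≡ 1, so inverse 11.
S ≡ 2·1280321·1 + 28·706384·15 + 36·386512·28 + 8·418064·12 + 9·1205008·11 = 848275954.
848275954 mod 20485136 = 8385378.

8385378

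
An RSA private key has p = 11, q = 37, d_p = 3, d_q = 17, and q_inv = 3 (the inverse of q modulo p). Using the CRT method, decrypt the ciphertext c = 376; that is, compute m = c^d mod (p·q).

m₁ = c^(d_p) mod p: c ≡ 2 (mod 11), and 2^3 mod 11 = 8.
m₂ = c^(d_q) mod q: c ≡ 6 (mod 37), and 6^17 mod 37 = 6.
h = q_inv·(m₁ − m₂) mod p = 3·(8 − 6) mod 11 = 6.
m = m₂ + h·q = 6 + 6·37 = 228.

228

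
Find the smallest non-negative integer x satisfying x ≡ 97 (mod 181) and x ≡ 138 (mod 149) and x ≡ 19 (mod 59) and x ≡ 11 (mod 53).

29742922

The moduli are pairwise coprime; N = 181·149·59·53 = 84332063.
N/181 = 465923; 465923 ≡ 29 (mod 181); 29·25 ≡ 1, so inverse 25.
N/149 = 565987; 565987 ≡ 85 (mod 149); 85·142 ≡ 1, so inverse 142.
N/59 = 1429357; 1429357 ≡ 23 (mod 59); 23·18 ≡ 1, so inverse 18.
N/53 = 1591171; 1591171 ≡ 5 (mod 53); 5·32 ≡ 1, so inverse 32.
x ≡ 97·465923·25 + 138·565987·142 + 19·1429357·18 + 11·1591171·32 = 13269876813.
13269876813 mod 84332063 = 29742922.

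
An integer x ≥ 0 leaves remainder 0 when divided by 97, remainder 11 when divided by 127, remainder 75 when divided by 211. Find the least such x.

1413775

From x ≡ 0 (mod 97) write x = 0 + 97t. Substituting into x ≡ 11 (mod 127) gives 97t ≡ 11 (mod 127), and since 97⁻¹ ≡ 55 (mod 127), t ≡ 97. Hence x ≡ 0 + 97·97 = 9409 (mod 12319).
From x ≡ 9409 (mod 12319) write x = 9409 + 12319t. Substituting into x ≡ 75 (mod 211) gives 12319t ≡ 161 (mod 211), and since 81⁻¹ ≡ 99 (mod 211), t ≡ 114. Hence x ≡ 9409 + 12319·114 = 1413775 (mod 2599309).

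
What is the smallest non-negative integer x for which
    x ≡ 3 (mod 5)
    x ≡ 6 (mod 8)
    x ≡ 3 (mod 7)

38

The moduli are pairwise coprime; N = 5·8·7 = 280.
N/5 = 56; 56 ≡ 1 (mod 5), inverse 1.
N/8 = 35; 35 ≡ 3 (mod 8); 3·3 ≡ 1, so inverse 3.
N/7 = 40; 40 ≡ 5 (mod 7); 5·3 ≡ 1, so inverse 3.
x ≡ 3·56·1 + 6·35·3 + 3·40·3 = 1158.
1158 mod 280 = 38.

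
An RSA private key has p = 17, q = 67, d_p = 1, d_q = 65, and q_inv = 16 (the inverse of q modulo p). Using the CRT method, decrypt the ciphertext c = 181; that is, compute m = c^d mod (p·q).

m₁ = c^(d_p) mod p: c ≡ 11 (mod 17), and 11^1 mod 17 = 11.
m₂ = c^(d_q) mod q: c ≡ 47 (mod 67), and 47^65 mod 67 = 10.
h = q_inv·(m₁ − m₂) mod p = 16·(11 − 10) mod 17 = 16.
m = m₂ + h·q = 10 + 16·67 = 1082.

1082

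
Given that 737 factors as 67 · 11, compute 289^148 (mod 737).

71

Mod 67: 289 ≡ 21; by Fermat, exponent reduces to 148 mod 66 = 16; 21^16 ≡ 4 (mod 67).
Mod 11: 289 ≡ 3; by Fermat, exponent reduces to 148 mod 10 = 8; 3^8 ≡ 5 (mod 11).
Combine by CRT: x ≡ 4 (mod 67), x ≡ 5 (mod 11) ⇒ x ≡ 71 (mod 737).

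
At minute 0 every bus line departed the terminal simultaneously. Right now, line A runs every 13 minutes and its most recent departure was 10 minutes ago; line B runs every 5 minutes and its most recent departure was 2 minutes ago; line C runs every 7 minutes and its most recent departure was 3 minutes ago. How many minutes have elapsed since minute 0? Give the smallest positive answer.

From t ≡ 10 (mod 13) write t = 10 + 13s. Substituting into t ≡ 2 (mod 5) gives 13s ≡ 2 (mod 5), and since 3⁻¹ ≡ 2 (mod 5), s ≡ 4. Hence t ≡ 10 + 13·4 = 62 (mod 65).
From t ≡ 62 (mod 65) write t = 62 + 65s. Substituting into t ≡ 3 (mod 7) gives 65s ≡ 4 (mod 7), and since 2⁻¹ ≡ 4 (mod 7), s ≡ 2. Hence t ≡ 62 + 65·2 = 192 (mod 455).

192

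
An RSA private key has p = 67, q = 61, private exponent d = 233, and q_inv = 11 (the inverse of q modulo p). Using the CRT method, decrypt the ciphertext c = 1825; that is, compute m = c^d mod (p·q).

d_p = d mod (p−1) = 233 mod 66 = 35; d_q = d mod (q−1) = 53.
m₁ = c^(d_p) mod p: c ≡ 16 (mod 67), and 16^35 mod 67 = 55.
m₂ = c^(d_q) mod q: c ≡ 56 (mod 61), and 56^53 mod 61 = 42.
h = q_inv·(m₁ − m₂) mod p = 11·(55 − 42) mod 67 = 9.
m = m₂ + h·q = 42 + 9·61 = 591.

591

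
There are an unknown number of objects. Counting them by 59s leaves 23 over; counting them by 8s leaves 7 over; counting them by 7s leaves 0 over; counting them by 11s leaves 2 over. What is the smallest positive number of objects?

The moduli are pairwise coprime; M = 59·8·7·11 = 36344.
M/59 = 616; 616 ≡ 26 (mod 59); 26·25 ≡ 1, so inverse 25.
M/8 = 4543; 4543 ≡ 7 (mod 8); 7·7 ≡ 1, so inverse 7.
M/7 = 5192; 5192 ≡ 5 (mod 7); 5·3 ≡ 1, so inverse 3.
M/11 = 3304; 3304 ≡ 4 (mod 11); 4·3 ≡ 1, so inverse 3.
N ≡ 23·616·25 + 7·4543·7 + 0·5192·3 + 2·3304·3 = 596631.
596631 mod 36344 = 15127.

15127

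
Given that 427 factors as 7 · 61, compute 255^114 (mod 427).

365

Mod 7: 255 ≡ 3; since 6 | 114, by Fermat 3^114 ≡ 1 (mod 7).
Mod 61: 255 ≡ 11; by Fermat, exponent reduces to 114 mod 60 = 54; 11^54 ≡ 60 (mod 61).
Combine by CRT: x ≡ 1 (mod 7), x ≡ 60 (mod 61) ⇒ x ≡ 365 (mod 427).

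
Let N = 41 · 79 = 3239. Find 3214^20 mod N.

Mod 41: 3214 ≡ 16; 16^20 ≡ 1 (mod 41).
Mod 79: 3214 ≡ 54; 54^20 ≡ 5 (mod 79).
Combine by CRT: x ≡ 1 (mod 41), x ≡ 5 (mod 79) ⇒ x ≡ 1190 (mod 3239).

1190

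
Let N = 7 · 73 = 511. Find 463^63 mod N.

Mod 7: 463 ≡ 1; by Fermat, exponent reduces to 63 mod 6 = 3; 1^3 ≡ 1 (mod 7).
Mod 73: 463 ≡ 25; 25^63 ≡ 46 (mod 73).
Combine by CRT: x ≡ 1 (mod 7), x ≡ 46 (mod 73) ⇒ x ≡ 484 (mod 511).

484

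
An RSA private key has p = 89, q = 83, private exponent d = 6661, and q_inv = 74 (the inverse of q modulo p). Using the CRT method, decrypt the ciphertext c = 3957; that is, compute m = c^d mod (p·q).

1893

d_p = d mod (p−1) = 6661 mod 88 = 61; d_q = d mod (q−1) = 19.
m₁ = c^(d_p) mod p: c ≡ 41 (mod 89), and 41^61 mod 89 = 24.
m₂ = c^(d_q) mod q: c ≡ 56 (mod 83), and 56^19 mod 83 = 67.
h = q_inv·(m₁ − m₂) mod p = 74·(24 − 67) mod 89 = 22.
m = m₂ + h·q = 67 + 22·83 = 1893.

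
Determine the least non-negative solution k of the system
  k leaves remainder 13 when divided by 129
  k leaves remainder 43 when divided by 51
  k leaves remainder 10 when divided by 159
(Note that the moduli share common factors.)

Combine the congruences pairwise.
gcd(129, 51) = 3 and 3 | (43 − 13), so the pair is consistent; merging gives k ≡ 400 (mod 2193), where 2193 = lcm(129, 51).
gcd(2193, 159) = 3 and 3 | (10 − 400), so the pair is consistent; merging gives k ≡ 15751 (mod 116229), where 116229 = lcm(2193, 159).
The solution is unique modulo lcm(129, 51, 159) = 116229.

15751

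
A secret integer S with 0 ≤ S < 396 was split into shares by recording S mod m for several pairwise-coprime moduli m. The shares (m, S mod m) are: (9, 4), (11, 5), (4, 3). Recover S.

The moduli are pairwise coprime; N = 9·11·4 = 396.
N/9 = 44; 44 ≡ 8 (mod 9); 8·8 ≡ 1, so inverse 8.
N/11 = 36; 36 ≡ 3 (mod 11); 3·4 ≡ 1, so inverse 4.
N/4 = 99; 99 ≡ 3 (mod 4); 3·3 ≡ 1, so inverse 3.
S ≡ 4·44·8 + 5·36·4 + 3·99·3 = 3019.
3019 mod 396 = 247.

247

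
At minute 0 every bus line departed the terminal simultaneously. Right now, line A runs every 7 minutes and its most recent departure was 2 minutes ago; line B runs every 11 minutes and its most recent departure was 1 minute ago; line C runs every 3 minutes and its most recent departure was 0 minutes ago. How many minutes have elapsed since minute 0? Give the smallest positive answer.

177

The moduli are pairwise coprime; N = 7·11·3 = 231.
N/7 = 33; 33 ≡ 5 (mod 7); 5·3 ≡ 1, so inverse 3.
N/11 = 21; 21 ≡ 10 (mod 11); 10·10 ≡ 1, so inverse 10.
N/3 = 77; 77 ≡ 2 (mod 3); 2·2 ≡ 1, so inverse 2.
t ≡ 2·33·3 + 1·21·10 + 0·77·2 = 408.
408 mod 231 = 177.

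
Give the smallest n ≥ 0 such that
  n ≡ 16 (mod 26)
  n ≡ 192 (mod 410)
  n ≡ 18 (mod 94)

26432

gcd(26, 410) = 2 and 2 | (192 − 16), so the pair is consistent; merging gives n ≡ 5112 (mod 5330), where 5330 = lcm(26, 410).
gcd(5330, 94) = 2 and 2 | (18 − 5112), so the pair is consistent; merging gives n ≡ 26432 (mod 250510), where 250510 = lcm(5330, 94).
The solution is unique modulo lcm(26, 410, 94) = 250510.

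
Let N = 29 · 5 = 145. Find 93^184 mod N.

36

Mod 29: 93 ≡ 6; by Fermat, exponent reduces to 184 mod 28 = 16; 6^16 ≡ 7 (mod 29).
Mod 5: 93 ≡ 3; since 4 | 184, by Fermat 3^184 ≡ 1 (mod 5).
Combine by CRT: x ≡ 7 (mod 29), x ≡ 1 (mod 5) ⇒ x ≡ 36 (mod 145).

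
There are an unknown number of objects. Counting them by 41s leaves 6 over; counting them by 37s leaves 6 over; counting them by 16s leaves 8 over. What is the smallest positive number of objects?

From N ≡ 6 (mod 41) write N = 6 + 41t. Substituting into N ≡ 6 (mod 37) gives 41t ≡ 0 (mod 37), and since 4⁻¹ ≡ 28 (mod 37), t ≡ 0. Hence N ≡ 6 + 41·0 = 6 (mod 1517).
From N ≡ 6 (mod 1517) write N = 6 + 1517t. Substituting into N ≡ 8 (mod 16) gives 1517t ≡ 2 (mod 16), and since 13⁻¹ ≡ 5 (mod 16), t ≡ 10. Hence N ≡ 6 + 1517·10 = 15176 (mod 24272).

15176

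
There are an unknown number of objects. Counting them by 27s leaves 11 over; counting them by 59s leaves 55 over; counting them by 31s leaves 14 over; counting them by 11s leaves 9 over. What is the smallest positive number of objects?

From N ≡ 11 (mod 27) write N = 11 + 27t. Substituting into N ≡ 55 (mod 59) gives 27t ≡ 44 (mod 59), and since 27⁻¹ ≡ 35 (mod 59), t ≡ 6. Hence N ≡ 11 + 27·6 = 173 (mod 1593).
From N ≡ 173 (mod 1593) write N = 173 + 1593t. Substituting into N ≡ 14 (mod 31) gives 1593t ≡ 27 (mod 31), and since 12⁻¹ ≡ 13 (mod 31), t ≡ 10. Hence N ≡ 173 + 1593·10 = 16103 (mod 49383).
From N ≡ 16103 (mod 49383) write N = 16103 + 49383t. Substituting into N ≡ 9 (mod 11) gives 49383t ≡ 10 (mod 11), and since 4⁻¹ ≡ 3 (mod 11), t ≡ 8. Hence N ≡ 16103 + 49383·8 = 411167 (mod 543213).

411167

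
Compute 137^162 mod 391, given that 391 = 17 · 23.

Mod 17: 137 ≡ 1; by Fermat, exponent reduces to 162 mod 16 = 2; 1^2 ≡ 1 (mod 17).
Mod 23: 137 ≡ 22; by Fermat, exponent reduces to 162 mod 22 = 8; 22^8 ≡ 1 (mod 23).
Combine by CRT: x ≡ 1 (mod 17), x ≡ 1 (mod 23) ⇒ x ≡ 1 (mod 391).

1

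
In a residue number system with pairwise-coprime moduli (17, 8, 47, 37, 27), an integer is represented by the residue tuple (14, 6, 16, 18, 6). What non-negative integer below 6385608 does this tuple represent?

263310

The moduli are pairwise coprime; N = 17·8·47·37·27 = 6385608.
N/17 = 375624; 375624 ≡ 9 (mod 17); 9·2 ≡ 1, so inverse 2.
N/8 = 798201; 798201 ≡ 1 (mod 8), inverse 1.
N/47 = 135864; 135864 ≡ 34 (mod 47); 34·18 ≡ 1, so inverse 18.
N/37 = 172584; 172584 ≡ 16 (mod 37); 16·7 ≡ 1, so inverse 7.
N/27 = 236504; 236504 ≡ 11 (mod 27); 11·5 ≡ 1, so inverse 5.
x ≡ 14·375624·2 + 6·798201·1 + 16·135864·18 + 18·172584·7 + 6·236504·5 = 83276214.
83276214 mod 6385608 = 263310.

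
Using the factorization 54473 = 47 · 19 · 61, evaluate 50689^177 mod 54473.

Mod 47: 50689 ≡ 23; by Fermat, exponent reduces to 177 mod 46 = 39; 23^39 ≡ 13 (mod 47).
Mod 19: 50689 ≡ 16; by Fermat, exponent reduces to 177 mod 18 = 15; 16^15 ≡ 7 (mod 19).
Mod 61: 50689 ≡ 59; by Fermat, exponent reduces to 177 mod 60 = 57; 59^57 ≡ 38 (mod 61).
Combine by CRT: x ≡ 13 (mod 47), x ≡ 7 (mod 19), x ≡ 38 (mod 61) ⇒ x ≡ 49692 (mod 54473).

49692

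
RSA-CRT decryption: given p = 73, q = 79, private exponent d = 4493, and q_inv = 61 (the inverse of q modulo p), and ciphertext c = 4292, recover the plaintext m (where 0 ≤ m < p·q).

d_p = d mod (p−1) = 4493 mod 72 = 29; d_q = d mod (q−1) = 47.
m₁ = c^(d_p) mod p: c ≡ 58 (mod 73), and 58^29 mod 73 = 60.
m₂ = c^(d_q) mod q: c ≡ 26 (mod 79), and 26^47 mod 79 = 20.
h = q_inv·(m₁ − m₂) mod p = 61·(60 − 20) mod 73 = 31.
m = m₂ + h·q = 20 + 31·79 = 2469.

2469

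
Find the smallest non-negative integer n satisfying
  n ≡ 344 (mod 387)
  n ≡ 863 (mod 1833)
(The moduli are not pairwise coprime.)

114509

Combine the congruences pairwise.
gcd(387, 1833) = 3 and 3 | (863 − 344), so the pair is consistent; merging gives n ≡ 114509 (mod 236457), where 236457 = lcm(387, 1833).
The solution is unique modulo lcm(387, 1833) = 236457.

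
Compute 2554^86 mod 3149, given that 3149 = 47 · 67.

Mod 47: 2554 ≡ 16; by Fermat, exponent reduces to 86 mod 46 = 40; 16^40 ≡ 24 (mod 47).
Mod 67: 2554 ≡ 8; by Fermat, exponent reduces to 86 mod 66 = 20; 8^20 ≡ 22 (mod 67).
Combine by CRT: x ≡ 24 (mod 47), x ≡ 22 (mod 67) ⇒ x ≡ 2233 (mod 3149).

2233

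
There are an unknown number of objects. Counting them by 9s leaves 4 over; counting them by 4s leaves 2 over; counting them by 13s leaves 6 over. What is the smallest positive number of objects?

58

The moduli are pairwise coprime; M = 9·4·13 = 468.
M/9 = 52; 52 ≡ 7 (mod 9); 7·4 ≡ 1, so inverse 4.
M/4 = 117; 117 ≡ 1 (mod 4), inverse 1.
M/13 = 36; 36 ≡ 10 (mod 13); 10·4 ≡ 1, so inverse 4.
N ≡ 4·52·4 + 2·117·1 + 6·36·4 = 1930.
1930 mod 468 = 58.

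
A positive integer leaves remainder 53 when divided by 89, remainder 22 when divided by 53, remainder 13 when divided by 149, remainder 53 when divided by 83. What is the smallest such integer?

45149397

Combine the congruences pairwise.
From m ≡ 53 (mod 89) write m = 53 + 89t. Substituting into m ≡ 22 (mod 53) gives 89t ≡ 22 (mod 53), and since 36⁻¹ ≡ 28 (mod 53), t ≡ 33. Hence m ≡ 53 + 89·33 = 2990 (mod 4717).
From m ≡ 2990 (mod 4717) write m = 2990 + 4717t. Substituting into m ≡ 13 (mod 149) gives 4717t ≡ 3 (mod 149), and since 98⁻¹ ≡ 111 (mod 149), t ≡ 35. Hence m ≡ 2990 + 4717·35 = 168085 (mod 702833).
From m ≡ 168085 (mod 702833) write m = 168085 + 702833t. Substituting into m ≡ 53 (mod 83) gives 702833t ≡ 43 (mod 83), and since 72⁻¹ ≡ 15 (mod 83), t ≡ 64. Hence m ≡ 168085 + 702833·64 = 45149397 (mod 58335139).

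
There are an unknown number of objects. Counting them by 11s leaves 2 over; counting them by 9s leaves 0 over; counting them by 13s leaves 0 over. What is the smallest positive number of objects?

From N ≡ 2 (mod 11) write N = 2 + 11t. Substituting into N ≡ 0 (mod 9) gives 11t ≡ 7 (mod 9), and since 2⁻¹ ≡ 5 (mod 9), t ≡ 8. Hence N ≡ 2 + 11·8 = 90 (mod 99).
From N ≡ 90 (mod 99) write N = 90 + 99t. Substituting into N ≡ 0 (mod 13) gives 99t ≡ 1 (mod 13), and since 8⁻¹ ≡ 5 (mod 13), t ≡ 5. Hence N ≡ 90 + 99·5 = 585 (mod 1287).

585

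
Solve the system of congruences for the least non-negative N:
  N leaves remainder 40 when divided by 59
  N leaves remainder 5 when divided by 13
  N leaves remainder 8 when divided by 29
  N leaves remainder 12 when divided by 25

From N ≡ 40 (mod 59) write N = 40 + 59t. Substituting into N ≡ 5 (mod 13) gives 59t ≡ 4 (mod 13), and since 7⁻¹ ≡ 2 (mod 13), t ≡ 8. Hence N ≡ 40 + 59·8 = 512 (mod 767).
From N ≡ 512 (mod 767) write N = 512 + 767t. Substituting into N ≡ 8 (mod 29) gives 767t ≡ 18 (mod 29), and since 13⁻¹ ≡ 9 (mod 29), t ≡ 17. Hence N ≡ 512 + 767·17 = 13551 (mod 22243).
From N ≡ 13551 (mod 22243) write N = 13551 + 22243t. Substituting into N ≡ 12 (mod 25) gives 22243t ≡ 11 (mod 25), and since 18⁻¹ ≡ 7 (mod 25), t ≡ 2. Hence N ≡ 13551 + 22243·2 = 58037 (mod 556075).

58037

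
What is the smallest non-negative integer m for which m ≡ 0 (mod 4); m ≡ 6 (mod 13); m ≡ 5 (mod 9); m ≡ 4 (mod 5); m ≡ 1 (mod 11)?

1904

The moduli are pairwise coprime; N = 4·13·9·5·11 = 25740.
N/4 = 6435; 6435 ≡ 3 (mod 4); 3·3 ≡ 1, so inverse 3.
N/13 = 1980; 1980 ≡ 4 (mod 13); 4·10 ≡ 1, so inverse 10.
N/9 = 2860; 2860 ≡ 7 (mod 9); 7·4 ≡ 1, so inverse 4.
N/5 = 5148; 5148 ≡ 3 (mod 5); 3·2 ≡ 1, so inverse 2.
N/11 = 2340; 2340 ≡ 8 (mod 11); 8·7 ≡ 1, so inverse 7.
m ≡ 0·6435·3 + 6·1980·10 + 5·2860·4 + 4·5148·2 + 1·2340·7 = 233564.
233564 mod 25740 = 1904.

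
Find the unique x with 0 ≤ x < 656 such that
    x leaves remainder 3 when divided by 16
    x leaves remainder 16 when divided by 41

467

From x ≡ 3 (mod 16) write x = 3 + 16t. Substituting into x ≡ 16 (mod 41) gives 16t ≡ 13 (mod 41), and since 16⁻¹ ≡ 18 (mod 41), t ≡ 29. Hence x ≡ 3 + 16·29 = 467 (mod 656).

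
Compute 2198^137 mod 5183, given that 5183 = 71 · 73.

Mod 71: 2198 ≡ 68; by Fermat, exponent reduces to 137 mod 70 = 67; 68^67 ≡ 21 (mod 71).
Mod 73: 2198 ≡ 8; by Fermat, exponent reduces to 137 mod 72 = 65; 8^65 ≡ 64 (mod 73).
Combine by CRT: x ≡ 21 (mod 71), x ≡ 64 (mod 73) ⇒ x ≡ 1086 (mod 5183).

1086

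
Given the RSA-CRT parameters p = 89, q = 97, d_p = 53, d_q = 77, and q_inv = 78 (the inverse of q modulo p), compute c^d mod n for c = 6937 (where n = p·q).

m₁ = c^(d_p) mod p: c ≡ 84 (mod 89), and 84^53 mod 89 = 69.
m₂ = c^(d_q) mod q: c ≡ 50 (mod 97), and 50^77 mod 97 = 47.
h = q_inv·(m₁ − m₂) mod p = 78·(69 − 47) mod 89 = 25.
m = m₂ + h·q = 47 + 25·97 = 2472.

2472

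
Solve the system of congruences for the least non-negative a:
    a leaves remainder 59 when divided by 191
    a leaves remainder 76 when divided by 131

Combine the congruences pairwise.
From a ≡ 59 (mod 191) write a = 59 + 191t. Substituting into a ≡ 76 (mod 131) gives 191t ≡ 17 (mod 131), and since 60⁻¹ ≡ 107 (mod 131), t ≡ 116. Hence a ≡ 59 + 191·116 = 22215 (mod 25021).

22215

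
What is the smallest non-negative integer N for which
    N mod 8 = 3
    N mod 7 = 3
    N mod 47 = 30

171

The moduli are pairwise coprime; M = 8·7·47 = 2632.
M/8 = 329; 329 ≡ 1 (mod 8), inverse 1.
M/7 = 376; 376 ≡ 5 (mod 7); 5·3 ≡ 1, so inverse 3.
M/47 = 56; 56 ≡ 9 (mod 47); 9·21 ≡ 1, so inverse 21.
N ≡ 3·329·1 + 3·376·3 + 30·56·21 = 39651.
39651 mod 2632 = 171.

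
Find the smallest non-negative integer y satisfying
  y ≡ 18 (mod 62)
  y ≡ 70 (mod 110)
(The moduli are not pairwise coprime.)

1940

gcd(62, 110) = 2 and 2 | (70 − 18), so the pair is consistent; merging gives y ≡ 1940 (mod 3410), where 3410 = lcm(62, 110).
The solution is unique modulo lcm(62, 110) = 3410.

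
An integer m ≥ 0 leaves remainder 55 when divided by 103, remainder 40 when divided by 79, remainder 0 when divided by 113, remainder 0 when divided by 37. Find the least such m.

2834718

Combine the congruences pairwise.
From m ≡ 55 (mod 103) write m = 55 + 103t. Substituting into m ≡ 40 (mod 79) gives 103t ≡ 64 (mod 79), and since 24⁻¹ ≡ 56 (mod 79), t ≡ 29. Hence m ≡ 55 + 103·29 = 3042 (mod 8137).
From m ≡ 3042 (mod 8137) write m = 3042 + 8137t. Substituting into m ≡ 0 (mod 113) gives 8137t ≡ 9 (mod 113), and since 1⁻¹ ≡ 1 (mod 113), t ≡ 9. Hence m ≡ 3042 + 8137·9 = 76275 (mod 919481).
From m ≡ 76275 (mod 919481) write m = 76275 + 919481t. Substituting into m ≡ 0 (mod 37) gives 919481t ≡ 19 (mod 37), and since 31⁻¹ ≡ 6 (mod 37), t ≡ 3. Hence m ≡ 76275 + 919481·3 = 2834718 (mod 34020797).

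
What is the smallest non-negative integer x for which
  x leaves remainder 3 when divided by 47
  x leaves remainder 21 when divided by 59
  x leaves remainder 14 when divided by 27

51233

Combine the congruences pairwise.
From x ≡ 3 (mod 47) write x = 3 + 47t. Substituting into x ≡ 21 (mod 59) gives 47t ≡ 18 (mod 59), and since 47⁻¹ ≡ 54 (mod 59), t ≡ 28. Hence x ≡ 3 + 47·28 = 1319 (mod 2773).
From x ≡ 1319 (mod 2773) write x = 1319 + 2773t. Substituting into x ≡ 14 (mod 27) gives 2773t ≡ 18 (mod 27), and since 19⁻¹ ≡ 10 (mod 27), t ≡ 18. Hence x ≡ 1319 + 2773·18 = 51233 (mod 74871).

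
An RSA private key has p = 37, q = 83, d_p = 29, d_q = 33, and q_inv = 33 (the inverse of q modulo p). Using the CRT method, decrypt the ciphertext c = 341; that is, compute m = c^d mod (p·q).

m₁ = c^(d_p) mod p: c ≡ 8 (mod 37), and 8^29 mod 37 = 23.
m₂ = c^(d_q) mod q: c ≡ 9 (mod 83), and 9^33 mod 83 = 26.
h = q_inv·(m₁ − m₂) mod p = 33·(23 − 26) mod 37 = 12.
m = m₂ + h·q = 26 + 12·83 = 1022.

1022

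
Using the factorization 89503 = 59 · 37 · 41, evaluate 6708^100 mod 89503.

13531

Mod 59: 6708 ≡ 41; by Fermat, exponent reduces to 100 mod 58 = 42; 41^42 ≡ 20 (mod 59).
Mod 37: 6708 ≡ 11; by Fermat, exponent reduces to 100 mod 36 = 28; 11^28 ≡ 26 (mod 37).
Mod 41: 6708 ≡ 25; by Fermat, exponent reduces to 100 mod 40 = 20; 25^20 ≡ 1 (mod 41).
Combine by CRT: x ≡ 20 (mod 59), x ≡ 26 (mod 37), x ≡ 1 (mod 41) ⇒ x ≡ 13531 (mod 89503).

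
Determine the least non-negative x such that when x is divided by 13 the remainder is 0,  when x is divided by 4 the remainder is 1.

Combine the congruences pairwise.
From x ≡ 0 (mod 13) write x = 0 + 13t. Substituting into x ≡ 1 (mod 4) gives 13t ≡ 1 (mod 4), and since 1⁻¹ ≡ 1 (mod 4), t ≡ 1. Hence x ≡ 0 + 13·1 = 13 (mod 52).

13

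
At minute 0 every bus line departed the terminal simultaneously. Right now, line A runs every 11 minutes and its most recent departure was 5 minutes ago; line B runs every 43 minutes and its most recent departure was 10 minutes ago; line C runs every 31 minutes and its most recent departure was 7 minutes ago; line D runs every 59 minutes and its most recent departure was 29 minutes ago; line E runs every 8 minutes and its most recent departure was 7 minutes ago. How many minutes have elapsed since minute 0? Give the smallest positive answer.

6772639

From t ≡ 5 (mod 11) write t = 5 + 11s. Substituting into t ≡ 10 (mod 43) gives 11s ≡ 5 (mod 43), and since 11⁻¹ ≡ 4 (mod 43), s ≡ 20. Hence t ≡ 5 + 11·20 = 225 (mod 473).
From t ≡ 225 (mod 473) write t = 225 + 473s. Substituting into t ≡ 7 (mod 31) gives 473s ≡ 30 (mod 31), and since 8⁻¹ ≡ 4 (mod 31), s ≡ 27. Hence t ≡ 225 + 473·27 = 12996 (mod 14663).
From t ≡ 12996 (mod 14663) write t = 12996 + 14663s. Substituting into t ≡ 29 (mod 59) gives 14663s ≡ 13 (mod 59), and since 31⁻¹ ≡ 40 (mod 59), s ≡ 48. Hence t ≡ 12996 + 14663·48 = 716820 (mod 865117).
From t ≡ 716820 (mod 865117) write t = 716820 + 865117s. Substituting into t ≡ 7 (mod 8) gives 865117s ≡ 3 (mod 8), and since 5⁻¹ ≡ 5 (mod 8), s ≡ 7. Hence t ≡ 716820 + 865117·7 = 6772639 (mod 6920936).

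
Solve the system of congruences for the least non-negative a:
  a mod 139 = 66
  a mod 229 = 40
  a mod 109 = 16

2615907

The moduli are pairwise coprime; N = 139·229·109 = 3469579.
N/139 = 24961; 24961 ≡ 80 (mod 139); 80·106 ≡ 1, so inverse 106.
N/229 = 15151; 15151 ≡ 37 (mod 229); 37·130 ≡ 1, so inverse 130.
N/109 = 31831; 31831 ≡ 3 (mod 109); 3·73 ≡ 1, so inverse 73.
a ≡ 66·24961·106 + 40·15151·130 + 16·31831·73 = 290590964.
290590964 mod 3469579 = 2615907.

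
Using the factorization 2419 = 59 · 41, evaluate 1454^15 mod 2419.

1684

Mod 59: 1454 ≡ 38; 38^15 ≡ 32 (mod 59).
Mod 41: 1454 ≡ 19; 19^15 ≡ 3 (mod 41).
Combine by CRT: x ≡ 32 (mod 59), x ≡ 3 (mod 41) ⇒ x ≡ 1684 (mod 2419).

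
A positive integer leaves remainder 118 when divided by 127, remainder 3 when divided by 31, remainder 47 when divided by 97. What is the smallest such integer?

83176

The moduli are pairwise coprime; N = 127·31·97 = 381889.
N/127 = 3007; 3007 ≡ 86 (mod 127); 86·96 ≡ 1, so inverse 96.
N/31 = 12319; 12319 ≡ 12 (mod 31); 12·13 ≡ 1, so inverse 13.
N/97 = 3937; 3937 ≡ 57 (mod 97); 57·80 ≡ 1, so inverse 80.
x ≡ 118·3007·96 + 3·12319·13 + 47·3937·80 = 49346857.
49346857 mod 381889 = 83176.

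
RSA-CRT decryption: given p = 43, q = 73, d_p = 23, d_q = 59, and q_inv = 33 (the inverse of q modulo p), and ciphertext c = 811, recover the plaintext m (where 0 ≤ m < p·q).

867

m₁ = c^(d_p) mod p: c ≡ 37 (mod 43), and 37^23 mod 43 = 7.
m₂ = c^(d_q) mod q: c ≡ 8 (mod 73), and 8^59 mod 73 = 64.
h = q_inv·(m₁ − m₂) mod p = 33·(7 − 64) mod 43 = 11.
m = m₂ + h·q = 64 + 11·73 = 867.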